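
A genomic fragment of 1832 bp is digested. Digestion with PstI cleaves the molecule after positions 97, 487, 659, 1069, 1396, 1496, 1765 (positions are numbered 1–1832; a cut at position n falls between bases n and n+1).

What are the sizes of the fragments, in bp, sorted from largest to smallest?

Linear molecule, 7 cuts → 8 fragments:
  97 − 0 = 97 bp
  487 − 97 = 390 bp
  659 − 487 = 172 bp
  1069 − 659 = 410 bp
  1396 − 1069 = 327 bp
  1496 − 1396 = 100 bp
  1765 − 1496 = 269 bp
  1832 − 1765 = 67 bp
Sorted largest to smallest: 410, 390, 327, 269, 172, 100, 97, 67 bp.

410, 390, 327, 269, 172, 100, 97, 67 bp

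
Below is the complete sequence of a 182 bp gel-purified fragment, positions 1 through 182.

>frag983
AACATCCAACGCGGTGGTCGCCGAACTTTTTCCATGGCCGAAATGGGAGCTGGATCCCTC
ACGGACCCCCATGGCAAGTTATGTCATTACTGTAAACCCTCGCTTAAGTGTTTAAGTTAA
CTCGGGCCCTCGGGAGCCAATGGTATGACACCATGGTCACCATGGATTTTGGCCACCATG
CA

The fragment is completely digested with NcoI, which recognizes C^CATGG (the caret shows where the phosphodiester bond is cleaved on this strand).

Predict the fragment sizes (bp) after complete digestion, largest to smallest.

NcoI sites (CCATGG) start at positions 32, 69, 151, 160.
NcoI cuts after the first base of each site, so after positions 32, 69, 151, 160.
Linear molecule, 4 cuts → 5 fragments:
  1–32 → 32 bp
  33–69 → 37 bp
  70–151 → 82 bp
  152–160 → 9 bp
  161–182 → 22 bp
Sorted largest to smallest: 82, 37, 32, 22, 9 bp.

82, 37, 32, 22, 9 bp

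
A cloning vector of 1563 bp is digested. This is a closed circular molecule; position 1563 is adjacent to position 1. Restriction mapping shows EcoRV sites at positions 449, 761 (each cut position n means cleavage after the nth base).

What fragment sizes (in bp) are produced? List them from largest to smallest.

1251, 312 bp

Circular molecule, 2 cuts → 2 fragments:
  761 − 449 = 312 bp
  wrap: 1563 − 761 + 449 = 1251 bp
Sorted largest to smallest: 1251, 312 bp.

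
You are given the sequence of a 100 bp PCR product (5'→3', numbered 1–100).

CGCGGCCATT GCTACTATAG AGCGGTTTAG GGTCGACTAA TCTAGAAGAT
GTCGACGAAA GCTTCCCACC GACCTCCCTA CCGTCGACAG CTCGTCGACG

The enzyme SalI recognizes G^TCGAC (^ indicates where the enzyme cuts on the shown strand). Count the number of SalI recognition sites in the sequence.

GTCGAC occurs starting at positions 32, 51, 83, 94.
SalI cuts at 4 sites.

4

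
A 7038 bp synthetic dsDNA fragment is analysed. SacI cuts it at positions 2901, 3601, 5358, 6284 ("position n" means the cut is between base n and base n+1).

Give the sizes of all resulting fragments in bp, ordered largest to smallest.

2901, 1757, 926, 754, 700 bp

Linear molecule, 4 cuts → 5 fragments:
  2901 − 0 = 2901 bp
  3601 − 2901 = 700 bp
  5358 − 3601 = 1757 bp
  6284 − 5358 = 926 bp
  7038 − 6284 = 754 bp
Sorted largest to smallest: 2901, 1757, 926, 754, 700 bp.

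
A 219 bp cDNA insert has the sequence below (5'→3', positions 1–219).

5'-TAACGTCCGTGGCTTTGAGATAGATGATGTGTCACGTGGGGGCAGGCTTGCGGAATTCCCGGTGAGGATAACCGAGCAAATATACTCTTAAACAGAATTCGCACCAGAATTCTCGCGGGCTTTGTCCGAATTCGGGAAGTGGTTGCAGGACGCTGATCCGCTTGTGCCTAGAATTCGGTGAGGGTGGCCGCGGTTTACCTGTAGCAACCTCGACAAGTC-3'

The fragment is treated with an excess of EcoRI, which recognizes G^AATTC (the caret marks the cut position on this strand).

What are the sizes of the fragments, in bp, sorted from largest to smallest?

53, 48, 43, 42, 21, 12 bp

EcoRI sites (GAATTC) start at positions 53, 95, 107, 128, 171.
EcoRI cuts after the first base of each site, so after positions 53, 95, 107, 128, 171.
Linear molecule, 5 cuts → 6 fragments:
  1–53 → 53 bp
  54–95 → 42 bp
  96–107 → 12 bp
  108–128 → 21 bp
  129–171 → 43 bp
  172–219 → 48 bp
Sorted largest to smallest: 53, 48, 43, 42, 21, 12 bp.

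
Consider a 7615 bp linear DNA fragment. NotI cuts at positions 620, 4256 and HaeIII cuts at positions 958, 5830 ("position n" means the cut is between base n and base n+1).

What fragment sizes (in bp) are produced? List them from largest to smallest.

Combined cut positions (sorted): 620, 958, 4256, 5830.
Linear molecule, 4 cuts → 5 fragments:
  620 − 0 = 620 bp
  958 − 620 = 338 bp
  4256 − 958 = 3298 bp
  5830 − 4256 = 1574 bp
  7615 − 5830 = 1785 bp
Sorted largest to smallest: 3298, 1785, 1574, 620, 338 bp.

3298, 1785, 1574, 620, 338 bp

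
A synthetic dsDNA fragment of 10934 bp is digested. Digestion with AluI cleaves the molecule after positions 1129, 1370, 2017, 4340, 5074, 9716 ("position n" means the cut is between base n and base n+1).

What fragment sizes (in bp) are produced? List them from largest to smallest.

4642, 2323, 1218, 1129, 734, 647, 241 bp

Linear molecule, 6 cuts → 7 fragments:
  1129 − 0 = 1129 bp
  1370 − 1129 = 241 bp
  2017 − 1370 = 647 bp
  4340 − 2017 = 2323 bp
  5074 − 4340 = 734 bp
  9716 − 5074 = 4642 bp
  10934 − 9716 = 1218 bp
Sorted largest to smallest: 4642, 2323, 1218, 1129, 734, 647, 241 bp.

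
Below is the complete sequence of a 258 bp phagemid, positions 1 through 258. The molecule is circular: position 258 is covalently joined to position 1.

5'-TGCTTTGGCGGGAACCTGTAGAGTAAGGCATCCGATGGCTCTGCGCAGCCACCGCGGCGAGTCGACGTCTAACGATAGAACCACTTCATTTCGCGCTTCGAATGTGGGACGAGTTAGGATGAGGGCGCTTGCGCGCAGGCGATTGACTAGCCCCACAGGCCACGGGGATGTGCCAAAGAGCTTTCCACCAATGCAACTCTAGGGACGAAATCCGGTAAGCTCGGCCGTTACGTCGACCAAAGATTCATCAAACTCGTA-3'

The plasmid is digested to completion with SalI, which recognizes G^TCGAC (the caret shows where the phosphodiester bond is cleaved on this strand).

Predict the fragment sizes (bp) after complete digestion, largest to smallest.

SalI sites (GTCGAC) start at positions 61, 232.
SalI cuts after the first base of each site, so after positions 61, 232.
Circular molecule, 2 cuts → 2 fragments:
  62–232 → 171 bp
  233–258 then 1–61 → 26 + 61 = 87 bp
Sorted largest to smallest: 171, 87 bp.

171, 87 bp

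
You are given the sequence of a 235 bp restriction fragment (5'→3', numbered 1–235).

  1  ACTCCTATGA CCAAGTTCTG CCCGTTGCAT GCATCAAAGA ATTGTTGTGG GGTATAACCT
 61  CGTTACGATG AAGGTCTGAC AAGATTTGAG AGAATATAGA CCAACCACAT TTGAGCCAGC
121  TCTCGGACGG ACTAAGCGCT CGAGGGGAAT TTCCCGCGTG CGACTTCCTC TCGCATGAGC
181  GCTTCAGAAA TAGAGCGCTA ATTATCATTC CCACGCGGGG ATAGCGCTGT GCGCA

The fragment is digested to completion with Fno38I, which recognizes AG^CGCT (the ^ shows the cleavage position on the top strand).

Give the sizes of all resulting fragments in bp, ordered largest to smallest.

Fno38I sites (AGCGCT) start at positions 135, 178, 194, 223.
Fno38I cuts after base 2 of each site, so after positions 136, 179, 195, 224.
Linear molecule, 4 cuts → 5 fragments:
  1–136 → 136 bp
  137–179 → 43 bp
  180–195 → 16 bp
  196–224 → 29 bp
  225–235 → 11 bp
Sorted largest to smallest: 136, 43, 29, 16, 11 bp.

136, 43, 29, 16, 11 bp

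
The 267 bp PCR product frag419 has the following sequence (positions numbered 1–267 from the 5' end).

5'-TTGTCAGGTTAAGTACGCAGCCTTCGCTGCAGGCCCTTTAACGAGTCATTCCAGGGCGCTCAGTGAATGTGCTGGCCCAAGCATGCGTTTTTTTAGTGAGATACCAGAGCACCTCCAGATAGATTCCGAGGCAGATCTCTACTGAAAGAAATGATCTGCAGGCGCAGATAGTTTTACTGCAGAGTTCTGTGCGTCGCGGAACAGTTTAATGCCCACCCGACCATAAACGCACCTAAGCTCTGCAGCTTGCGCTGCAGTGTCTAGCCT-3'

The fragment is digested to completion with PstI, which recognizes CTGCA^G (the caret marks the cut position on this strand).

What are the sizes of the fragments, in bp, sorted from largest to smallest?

129, 63, 31, 21, 12, 11 bp

PstI sites (CTGCAG) start at positions 27, 156, 177, 240, 252.
PstI cuts after base 5 of each site (before the last base), so after positions 31, 160, 181, 244, 256.
Linear molecule, 5 cuts → 6 fragments:
  1–31 → 31 bp
  32–160 → 129 bp
  161–181 → 21 bp
  182–244 → 63 bp
  245–256 → 12 bp
  257–267 → 11 bp
Sorted largest to smallest: 129, 63, 31, 21, 12, 11 bp.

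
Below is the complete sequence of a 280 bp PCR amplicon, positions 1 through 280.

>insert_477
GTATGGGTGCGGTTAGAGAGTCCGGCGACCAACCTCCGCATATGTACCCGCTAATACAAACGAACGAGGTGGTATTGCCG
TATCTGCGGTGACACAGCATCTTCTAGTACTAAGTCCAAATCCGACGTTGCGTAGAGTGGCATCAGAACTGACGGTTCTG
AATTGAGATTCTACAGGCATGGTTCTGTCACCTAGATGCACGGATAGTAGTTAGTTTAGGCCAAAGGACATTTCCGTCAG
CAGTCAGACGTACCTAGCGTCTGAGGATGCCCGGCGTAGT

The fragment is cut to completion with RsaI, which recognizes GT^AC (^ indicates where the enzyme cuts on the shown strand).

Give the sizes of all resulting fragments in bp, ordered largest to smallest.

RsaI sites (GTAC) start at positions 44, 107, 250.
RsaI cuts after base 2 of each site, so after positions 45, 108, 251.
Linear molecule, 3 cuts → 4 fragments:
  1–45 → 45 bp
  46–108 → 63 bp
  109–251 → 143 bp
  252–280 → 29 bp
Sorted largest to smallest: 143, 63, 45, 29 bp.

143, 63, 45, 29 bp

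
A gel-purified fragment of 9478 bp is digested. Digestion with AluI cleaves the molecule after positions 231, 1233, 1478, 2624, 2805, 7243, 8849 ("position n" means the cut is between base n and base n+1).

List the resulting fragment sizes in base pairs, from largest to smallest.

4438, 1606, 1146, 1002, 629, 245, 231, 181 bp

Linear molecule, 7 cuts → 8 fragments:
  231 − 0 = 231 bp
  1233 − 231 = 1002 bp
  1478 − 1233 = 245 bp
  2624 − 1478 = 1146 bp
  2805 − 2624 = 181 bp
  7243 − 2805 = 4438 bp
  8849 − 7243 = 1606 bp
  9478 − 8849 = 629 bp
Sorted largest to smallest: 4438, 1606, 1146, 1002, 629, 245, 231, 181 bp.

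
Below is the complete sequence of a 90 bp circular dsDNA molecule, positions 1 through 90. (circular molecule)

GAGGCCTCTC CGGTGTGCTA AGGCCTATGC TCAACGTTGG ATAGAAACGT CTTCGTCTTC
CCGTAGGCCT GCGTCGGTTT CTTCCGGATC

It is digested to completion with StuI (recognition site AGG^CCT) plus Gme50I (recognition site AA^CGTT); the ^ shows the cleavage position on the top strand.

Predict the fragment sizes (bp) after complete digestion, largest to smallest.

33, 27, 19, 11 bp

StuI sites (AGGCCT) start at positions 2, 21, 65.
StuI cuts after base 3 of each site, so after positions 4, 23, 67.
The Gme50I site (AACGTT) starts at position 33.
Gme50I cuts after base 2 of each site, so after position 34.
Combined cut positions: 4, 23, 34, 67.
Circular molecule, 4 cuts → 4 fragments:
  5–23 → 19 bp
  24–34 → 11 bp
  35–67 → 33 bp
  68–90 then 1–4 → 23 + 4 = 27 bp
Sorted largest to smallest: 33, 27, 19, 11 bp.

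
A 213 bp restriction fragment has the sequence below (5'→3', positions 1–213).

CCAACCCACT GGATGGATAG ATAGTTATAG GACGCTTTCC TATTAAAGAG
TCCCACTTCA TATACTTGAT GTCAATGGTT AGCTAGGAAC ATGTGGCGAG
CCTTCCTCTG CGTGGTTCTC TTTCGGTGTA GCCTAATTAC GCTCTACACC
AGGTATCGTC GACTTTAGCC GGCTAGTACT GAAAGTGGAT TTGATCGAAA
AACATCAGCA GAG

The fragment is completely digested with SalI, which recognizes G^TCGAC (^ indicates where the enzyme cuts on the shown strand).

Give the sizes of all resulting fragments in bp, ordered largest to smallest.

158, 55 bp

The SalI site (GTCGAC) starts at position 158.
SalI cuts after the first base of each site, so after position 158.
Linear molecule, 1 cut → 2 fragments:
  1–158 → 158 bp
  159–213 → 55 bp
Sorted largest to smallest: 158, 55 bp.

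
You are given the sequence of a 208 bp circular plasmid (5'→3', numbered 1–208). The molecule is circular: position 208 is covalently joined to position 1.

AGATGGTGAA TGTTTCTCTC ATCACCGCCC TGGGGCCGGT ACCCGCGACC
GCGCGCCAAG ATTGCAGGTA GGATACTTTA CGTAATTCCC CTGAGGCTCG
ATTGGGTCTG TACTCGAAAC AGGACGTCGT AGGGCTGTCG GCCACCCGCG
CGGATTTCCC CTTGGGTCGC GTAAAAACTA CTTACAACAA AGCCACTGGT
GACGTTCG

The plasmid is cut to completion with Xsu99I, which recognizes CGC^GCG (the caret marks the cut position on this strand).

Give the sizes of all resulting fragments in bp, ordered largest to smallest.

Xsu99I sites (CGCGCG) start at positions 50, 147.
Xsu99I cuts after base 3 of each site, so after positions 52, 149.
Circular molecule, 2 cuts → 2 fragments:
  53–149 → 97 bp
  150–208 then 1–52 → 59 + 52 = 111 bp
Sorted largest to smallest: 111, 97 bp.

111, 97 bp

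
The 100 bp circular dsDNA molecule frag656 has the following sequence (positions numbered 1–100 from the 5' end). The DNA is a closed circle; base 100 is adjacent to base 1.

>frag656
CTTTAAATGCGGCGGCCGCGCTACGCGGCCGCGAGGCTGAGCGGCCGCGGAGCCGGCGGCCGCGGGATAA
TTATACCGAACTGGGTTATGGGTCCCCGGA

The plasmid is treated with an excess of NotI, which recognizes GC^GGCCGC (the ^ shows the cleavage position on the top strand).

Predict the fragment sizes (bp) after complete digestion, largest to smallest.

56, 16, 15, 13 bp

NotI sites (GCGGCCGC) start at positions 12, 25, 41, 56.
NotI cuts after base 2 of each site, so after positions 13, 26, 42, 57.
Circular molecule, 4 cuts → 4 fragments:
  14–26 → 13 bp
  27–42 → 16 bp
  43–57 → 15 bp
  58–100 then 1–13 → 43 + 13 = 56 bp
Sorted largest to smallest: 56, 16, 15, 13 bp.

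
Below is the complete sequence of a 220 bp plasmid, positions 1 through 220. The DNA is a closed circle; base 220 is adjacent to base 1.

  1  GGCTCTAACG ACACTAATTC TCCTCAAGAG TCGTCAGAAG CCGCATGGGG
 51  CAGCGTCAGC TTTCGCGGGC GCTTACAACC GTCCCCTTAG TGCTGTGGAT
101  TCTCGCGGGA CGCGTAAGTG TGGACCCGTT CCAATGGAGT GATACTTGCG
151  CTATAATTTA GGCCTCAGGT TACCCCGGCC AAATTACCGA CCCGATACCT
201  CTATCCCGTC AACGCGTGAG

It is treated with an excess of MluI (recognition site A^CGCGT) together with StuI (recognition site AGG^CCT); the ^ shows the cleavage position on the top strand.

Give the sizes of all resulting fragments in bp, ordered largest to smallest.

118, 52, 50 bp

MluI sites (ACGCGT) start at positions 110, 212.
MluI cuts after the first base of each site, so after positions 110, 212.
The StuI site (AGGCCT) starts at position 160.
StuI cuts after base 3 of each site, so after position 162.
Combined cut positions: 110, 162, 212.
Circular molecule, 3 cuts → 3 fragments:
  111–162 → 52 bp
  163–212 → 50 bp
  213–220 then 1–110 → 8 + 110 = 118 bp
Sorted largest to smallest: 118, 52, 50 bp.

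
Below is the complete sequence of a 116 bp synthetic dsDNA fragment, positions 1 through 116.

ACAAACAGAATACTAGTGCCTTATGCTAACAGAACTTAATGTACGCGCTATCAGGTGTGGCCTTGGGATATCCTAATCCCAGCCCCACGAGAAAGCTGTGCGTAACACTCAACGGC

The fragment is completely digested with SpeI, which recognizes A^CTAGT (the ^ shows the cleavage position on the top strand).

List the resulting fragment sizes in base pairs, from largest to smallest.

The SpeI site (ACTAGT) starts at position 12.
SpeI cuts after the first base of each site, so after position 12.
Linear molecule, 1 cut → 2 fragments:
  1–12 → 12 bp
  13–116 → 104 bp
Sorted largest to smallest: 104, 12 bp.

104, 12 bp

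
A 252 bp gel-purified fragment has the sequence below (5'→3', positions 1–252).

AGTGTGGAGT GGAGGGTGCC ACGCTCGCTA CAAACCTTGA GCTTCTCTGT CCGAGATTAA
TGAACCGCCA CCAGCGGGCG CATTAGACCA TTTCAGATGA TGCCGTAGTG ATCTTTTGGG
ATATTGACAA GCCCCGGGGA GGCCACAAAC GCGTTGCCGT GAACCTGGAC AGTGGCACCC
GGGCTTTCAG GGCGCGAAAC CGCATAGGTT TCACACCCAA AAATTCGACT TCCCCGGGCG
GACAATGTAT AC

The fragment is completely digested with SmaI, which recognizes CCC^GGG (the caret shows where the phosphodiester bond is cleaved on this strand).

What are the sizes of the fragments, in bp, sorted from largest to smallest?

135, 55, 45, 17 bp

SmaI sites (CCCGGG) start at positions 133, 178, 233.
SmaI cuts after base 3 of each site, so after positions 135, 180, 235.
Linear molecule, 3 cuts → 4 fragments:
  1–135 → 135 bp
  136–180 → 45 bp
  181–235 → 55 bp
  236–252 → 17 bp
Sorted largest to smallest: 135, 55, 45, 17 bp.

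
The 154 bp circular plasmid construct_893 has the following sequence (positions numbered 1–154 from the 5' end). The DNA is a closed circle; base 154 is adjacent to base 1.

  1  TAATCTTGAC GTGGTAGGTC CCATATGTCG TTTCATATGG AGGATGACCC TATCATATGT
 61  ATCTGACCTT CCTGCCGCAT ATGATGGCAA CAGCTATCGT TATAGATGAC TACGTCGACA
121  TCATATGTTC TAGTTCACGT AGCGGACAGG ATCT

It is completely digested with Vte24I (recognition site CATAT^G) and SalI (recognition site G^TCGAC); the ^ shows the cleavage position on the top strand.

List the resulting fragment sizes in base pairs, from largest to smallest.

54, 32, 24, 20, 12, 12 bp

Vte24I sites (CATATG) start at positions 22, 34, 54, 78, 122.
Vte24I cuts after base 5 of each site (before the last base), so after positions 26, 38, 58, 82, 126.
The SalI site (GTCGAC) starts at position 114.
SalI cuts after the first base of each site, so after position 114.
Combined cut positions: 26, 38, 58, 82, 114, 126.
Circular molecule, 6 cuts → 6 fragments:
  27–38 → 12 bp
  39–58 → 20 bp
  59–82 → 24 bp
  83–114 → 32 bp
  115–126 → 12 bp
  127–154 then 1–26 → 28 + 26 = 54 bp
Sorted largest to smallest: 54, 32, 24, 20, 12, 12 bp.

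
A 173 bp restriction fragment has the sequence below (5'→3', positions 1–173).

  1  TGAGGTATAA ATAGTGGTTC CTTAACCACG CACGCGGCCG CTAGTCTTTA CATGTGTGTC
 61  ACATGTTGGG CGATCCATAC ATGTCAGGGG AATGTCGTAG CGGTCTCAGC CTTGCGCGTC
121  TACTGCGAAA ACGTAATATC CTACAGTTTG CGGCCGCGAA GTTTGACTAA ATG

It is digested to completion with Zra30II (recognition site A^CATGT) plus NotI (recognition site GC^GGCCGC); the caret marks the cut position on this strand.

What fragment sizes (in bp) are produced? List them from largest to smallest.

Zra30II sites (ACATGT) start at positions 50, 61, 79.
Zra30II cuts after the first base of each site, so after positions 50, 61, 79.
NotI sites (GCGGCCGC) start at positions 34, 150.
NotI cuts after base 2 of each site, so after positions 35, 151.
Combined cut positions: 35, 50, 61, 79, 151.
Linear molecule, 5 cuts → 6 fragments:
  1–35 → 35 bp
  36–50 → 15 bp
  51–61 → 11 bp
  62–79 → 18 bp
  80–151 → 72 bp
  152–173 → 22 bp
Sorted largest to smallest: 72, 35, 22, 18, 15, 11 bp.

72, 35, 22, 18, 15, 11 bp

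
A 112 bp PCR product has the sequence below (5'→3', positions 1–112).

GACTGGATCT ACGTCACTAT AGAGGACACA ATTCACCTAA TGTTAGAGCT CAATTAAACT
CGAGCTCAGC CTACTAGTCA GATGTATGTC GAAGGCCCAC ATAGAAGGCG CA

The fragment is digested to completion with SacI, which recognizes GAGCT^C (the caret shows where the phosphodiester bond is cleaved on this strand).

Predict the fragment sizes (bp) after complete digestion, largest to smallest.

50, 46, 16 bp

SacI sites (GAGCTC) start at positions 46, 62.
SacI cuts after base 5 of each site (before the last base), so after positions 50, 66.
Linear molecule, 2 cuts → 3 fragments:
  1–50 → 50 bp
  51–66 → 16 bp
  67–112 → 46 bp
Sorted largest to smallest: 50, 46, 16 bp.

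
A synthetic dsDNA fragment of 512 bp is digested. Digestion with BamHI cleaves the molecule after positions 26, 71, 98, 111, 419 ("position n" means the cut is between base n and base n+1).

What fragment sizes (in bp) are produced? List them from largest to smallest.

308, 93, 45, 27, 26, 13 bp

Linear molecule, 5 cuts → 6 fragments:
  26 − 0 = 26 bp
  71 − 26 = 45 bp
  98 − 71 = 27 bp
  111 − 98 = 13 bp
  419 − 111 = 308 bp
  512 − 419 = 93 bp
Sorted largest to smallest: 308, 93, 45, 27, 26, 13 bp.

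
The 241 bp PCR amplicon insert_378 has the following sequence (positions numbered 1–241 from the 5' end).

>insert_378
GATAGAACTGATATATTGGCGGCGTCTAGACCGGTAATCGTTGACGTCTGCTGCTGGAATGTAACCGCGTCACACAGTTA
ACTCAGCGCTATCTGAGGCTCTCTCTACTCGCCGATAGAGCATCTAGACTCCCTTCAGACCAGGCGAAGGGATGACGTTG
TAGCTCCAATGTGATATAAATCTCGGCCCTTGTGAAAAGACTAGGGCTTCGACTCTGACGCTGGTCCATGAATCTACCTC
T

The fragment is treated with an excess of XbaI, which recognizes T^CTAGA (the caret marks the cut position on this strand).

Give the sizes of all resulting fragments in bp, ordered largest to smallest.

XbaI sites (TCTAGA) start at positions 25, 123.
XbaI cuts after the first base of each site, so after positions 25, 123.
Linear molecule, 2 cuts → 3 fragments:
  1–25 → 25 bp
  26–123 → 98 bp
  124–241 → 118 bp
Sorted largest to smallest: 118, 98, 25 bp.

118, 98, 25 bp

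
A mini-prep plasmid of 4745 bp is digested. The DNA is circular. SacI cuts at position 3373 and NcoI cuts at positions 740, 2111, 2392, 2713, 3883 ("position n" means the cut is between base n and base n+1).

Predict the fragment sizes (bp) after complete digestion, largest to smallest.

Combined cut positions (sorted): 740, 2111, 2392, 2713, 3373, 3883.
Circular molecule, 6 cuts → 6 fragments:
  2111 − 740 = 1371 bp
  2392 − 2111 = 281 bp
  2713 − 2392 = 321 bp
  3373 − 2713 = 660 bp
  3883 − 3373 = 510 bp
  wrap: 4745 − 3883 + 740 = 1602 bp
Sorted largest to smallest: 1602, 1371, 660, 510, 321, 281 bp.

1602, 1371, 660, 510, 321, 281 bp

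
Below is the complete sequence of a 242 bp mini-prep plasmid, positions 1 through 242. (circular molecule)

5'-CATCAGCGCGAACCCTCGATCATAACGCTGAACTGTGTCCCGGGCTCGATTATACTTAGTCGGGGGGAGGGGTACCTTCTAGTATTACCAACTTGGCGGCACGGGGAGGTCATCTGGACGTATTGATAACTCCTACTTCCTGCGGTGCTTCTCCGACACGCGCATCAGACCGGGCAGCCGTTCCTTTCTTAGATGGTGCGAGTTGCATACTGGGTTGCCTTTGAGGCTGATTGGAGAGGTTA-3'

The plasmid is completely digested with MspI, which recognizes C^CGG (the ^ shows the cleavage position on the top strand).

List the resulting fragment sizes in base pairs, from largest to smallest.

130, 112 bp

MspI sites (CCGG) start at positions 40, 170.
MspI cuts after the first base of each site, so after positions 40, 170.
Circular molecule, 2 cuts → 2 fragments:
  41–170 → 130 bp
  171–242 then 1–40 → 72 + 40 = 112 bp
Sorted largest to smallest: 130, 112 bp.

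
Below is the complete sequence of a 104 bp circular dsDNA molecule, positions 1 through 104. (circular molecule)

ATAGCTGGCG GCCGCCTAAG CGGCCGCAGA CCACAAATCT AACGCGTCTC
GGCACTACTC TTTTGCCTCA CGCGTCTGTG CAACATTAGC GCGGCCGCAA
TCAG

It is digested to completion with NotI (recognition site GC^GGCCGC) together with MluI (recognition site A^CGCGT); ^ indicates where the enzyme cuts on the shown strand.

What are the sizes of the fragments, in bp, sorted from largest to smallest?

NotI sites (GCGGCCGC) start at positions 8, 20, 91.
NotI cuts after base 2 of each site, so after positions 9, 21, 92.
MluI sites (ACGCGT) start at positions 42, 70.
MluI cuts after the first base of each site, so after positions 42, 70.
Combined cut positions: 9, 21, 42, 70, 92.
Circular molecule, 5 cuts → 5 fragments:
  10–21 → 12 bp
  22–42 → 21 bp
  43–70 → 28 bp
  71–92 → 22 bp
  93–104 then 1–9 → 12 + 9 = 21 bp
Sorted largest to smallest: 28, 22, 21, 21, 12 bp.

28, 22, 21, 21, 12 bp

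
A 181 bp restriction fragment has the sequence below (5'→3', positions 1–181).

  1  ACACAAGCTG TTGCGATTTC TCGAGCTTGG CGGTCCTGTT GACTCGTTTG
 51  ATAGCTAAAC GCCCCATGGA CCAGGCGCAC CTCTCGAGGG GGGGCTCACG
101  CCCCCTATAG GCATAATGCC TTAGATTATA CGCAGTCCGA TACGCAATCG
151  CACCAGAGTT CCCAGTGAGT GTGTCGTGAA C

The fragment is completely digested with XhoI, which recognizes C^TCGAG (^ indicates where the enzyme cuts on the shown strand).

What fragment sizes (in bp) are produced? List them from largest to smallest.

98, 63, 20 bp

XhoI sites (CTCGAG) start at positions 20, 83.
XhoI cuts after the first base of each site, so after positions 20, 83.
Linear molecule, 2 cuts → 3 fragments:
  1–20 → 20 bp
  21–83 → 63 bp
  84–181 → 98 bp
Sorted largest to smallest: 98, 63, 20 bp.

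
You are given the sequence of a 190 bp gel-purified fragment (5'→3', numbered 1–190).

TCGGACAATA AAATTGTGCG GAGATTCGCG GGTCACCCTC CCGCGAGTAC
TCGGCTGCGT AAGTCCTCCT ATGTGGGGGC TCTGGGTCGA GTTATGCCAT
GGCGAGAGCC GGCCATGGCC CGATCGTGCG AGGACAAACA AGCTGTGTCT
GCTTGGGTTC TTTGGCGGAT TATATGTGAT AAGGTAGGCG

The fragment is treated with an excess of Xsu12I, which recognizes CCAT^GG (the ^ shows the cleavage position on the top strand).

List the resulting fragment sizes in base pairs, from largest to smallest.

100, 74, 16 bp

Xsu12I sites (CCATGG) start at positions 97, 113.
Xsu12I cuts after base 4 of each site, so after positions 100, 116.
Linear molecule, 2 cuts → 3 fragments:
  1–100 → 100 bp
  101–116 → 16 bp
  117–190 → 74 bp
Sorted largest to smallest: 100, 74, 16 bp.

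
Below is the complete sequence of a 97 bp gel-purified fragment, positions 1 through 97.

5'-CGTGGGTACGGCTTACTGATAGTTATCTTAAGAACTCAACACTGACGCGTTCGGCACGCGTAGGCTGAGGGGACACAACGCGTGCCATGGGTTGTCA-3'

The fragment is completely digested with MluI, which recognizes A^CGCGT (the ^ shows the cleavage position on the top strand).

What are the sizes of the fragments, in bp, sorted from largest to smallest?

MluI sites (ACGCGT) start at positions 45, 56, 78.
MluI cuts after the first base of each site, so after positions 45, 56, 78.
Linear molecule, 3 cuts → 4 fragments:
  1–45 → 45 bp
  46–56 → 11 bp
  57–78 → 22 bp
  79–97 → 19 bp
Sorted largest to smallest: 45, 22, 19, 11 bp.

45, 22, 19, 11 bp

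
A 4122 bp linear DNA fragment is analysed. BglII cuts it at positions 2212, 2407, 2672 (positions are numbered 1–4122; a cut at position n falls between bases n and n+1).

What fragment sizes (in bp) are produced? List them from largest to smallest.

Linear molecule, 3 cuts → 4 fragments:
  2212 − 0 = 2212 bp
  2407 − 2212 = 195 bp
  2672 − 2407 = 265 bp
  4122 − 2672 = 1450 bp
Sorted largest to smallest: 2212, 1450, 265, 195 bp.

2212, 1450, 265, 195 bp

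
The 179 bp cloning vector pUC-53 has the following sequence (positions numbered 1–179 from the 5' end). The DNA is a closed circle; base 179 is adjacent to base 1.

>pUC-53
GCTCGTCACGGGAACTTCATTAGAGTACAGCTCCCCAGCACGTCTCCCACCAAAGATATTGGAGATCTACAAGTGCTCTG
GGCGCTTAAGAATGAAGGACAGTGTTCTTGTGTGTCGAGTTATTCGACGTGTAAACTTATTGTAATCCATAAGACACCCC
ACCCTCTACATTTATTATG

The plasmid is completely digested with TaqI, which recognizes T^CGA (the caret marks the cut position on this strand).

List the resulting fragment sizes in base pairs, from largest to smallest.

170, 9 bp

TaqI sites (TCGA) start at positions 115, 124.
TaqI cuts after the first base of each site, so after positions 115, 124.
Circular molecule, 2 cuts → 2 fragments:
  116–124 → 9 bp
  125–179 then 1–115 → 55 + 115 = 170 bp
Sorted largest to smallest: 170, 9 bp.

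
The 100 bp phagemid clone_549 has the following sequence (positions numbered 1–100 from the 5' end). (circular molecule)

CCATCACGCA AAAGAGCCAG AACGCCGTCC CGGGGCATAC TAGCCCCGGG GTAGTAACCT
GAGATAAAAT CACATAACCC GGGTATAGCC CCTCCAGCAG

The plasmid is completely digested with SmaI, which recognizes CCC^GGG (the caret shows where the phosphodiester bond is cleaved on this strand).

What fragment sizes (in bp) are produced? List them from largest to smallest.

SmaI sites (CCCGGG) start at positions 29, 45, 78.
SmaI cuts after base 3 of each site, so after positions 31, 47, 80.
Circular molecule, 3 cuts → 3 fragments:
  32–47 → 16 bp
  48–80 → 33 bp
  81–100 then 1–31 → 20 + 31 = 51 bp
Sorted largest to smallest: 51, 33, 16 bp.

51, 33, 16 bp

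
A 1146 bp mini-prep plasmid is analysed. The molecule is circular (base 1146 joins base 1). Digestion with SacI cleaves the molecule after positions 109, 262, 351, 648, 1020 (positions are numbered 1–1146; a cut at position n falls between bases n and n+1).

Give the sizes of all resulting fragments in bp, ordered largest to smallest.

Circular molecule, 5 cuts → 5 fragments:
  262 − 109 = 153 bp
  351 − 262 = 89 bp
  648 − 351 = 297 bp
  1020 − 648 = 372 bp
  wrap: 1146 − 1020 + 109 = 235 bp
Sorted largest to smallest: 372, 297, 235, 153, 89 bp.

372, 297, 235, 153, 89 bp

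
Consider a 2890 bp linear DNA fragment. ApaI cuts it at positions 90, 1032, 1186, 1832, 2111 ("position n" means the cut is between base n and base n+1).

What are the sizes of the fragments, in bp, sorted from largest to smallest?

Linear molecule, 5 cuts → 6 fragments:
  90 − 0 = 90 bp
  1032 − 90 = 942 bp
  1186 − 1032 = 154 bp
  1832 − 1186 = 646 bp
  2111 − 1832 = 279 bp
  2890 − 2111 = 779 bp
Sorted largest to smallest: 942, 779, 646, 279, 154, 90 bp.

942, 779, 646, 279, 154, 90 bp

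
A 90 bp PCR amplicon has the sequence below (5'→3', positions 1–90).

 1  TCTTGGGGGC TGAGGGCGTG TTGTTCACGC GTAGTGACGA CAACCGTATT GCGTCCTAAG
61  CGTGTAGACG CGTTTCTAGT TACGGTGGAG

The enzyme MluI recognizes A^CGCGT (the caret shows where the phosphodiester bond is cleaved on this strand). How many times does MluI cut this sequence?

ACGCGT occurs starting at positions 27, 68.
MluI cuts at 2 sites.

2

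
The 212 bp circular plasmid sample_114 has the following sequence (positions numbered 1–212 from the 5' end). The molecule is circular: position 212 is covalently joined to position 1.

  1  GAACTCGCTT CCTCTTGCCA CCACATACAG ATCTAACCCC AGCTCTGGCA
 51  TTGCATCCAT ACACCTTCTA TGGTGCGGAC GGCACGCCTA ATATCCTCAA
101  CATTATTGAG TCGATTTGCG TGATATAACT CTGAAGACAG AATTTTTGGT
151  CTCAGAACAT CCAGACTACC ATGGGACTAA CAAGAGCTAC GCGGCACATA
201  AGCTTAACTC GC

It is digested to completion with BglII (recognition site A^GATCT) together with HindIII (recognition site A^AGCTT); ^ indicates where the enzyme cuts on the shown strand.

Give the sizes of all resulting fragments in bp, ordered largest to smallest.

The BglII site (AGATCT) starts at position 29.
BglII cuts after the first base of each site, so after position 29.
The HindIII site (AAGCTT) starts at position 200.
HindIII cuts after the first base of each site, so after position 200.
Combined cut positions: 29, 200.
Circular molecule, 2 cuts → 2 fragments:
  30–200 → 171 bp
  201–212 then 1–29 → 12 + 29 = 41 bp
Sorted largest to smallest: 171, 41 bp.

171, 41 bp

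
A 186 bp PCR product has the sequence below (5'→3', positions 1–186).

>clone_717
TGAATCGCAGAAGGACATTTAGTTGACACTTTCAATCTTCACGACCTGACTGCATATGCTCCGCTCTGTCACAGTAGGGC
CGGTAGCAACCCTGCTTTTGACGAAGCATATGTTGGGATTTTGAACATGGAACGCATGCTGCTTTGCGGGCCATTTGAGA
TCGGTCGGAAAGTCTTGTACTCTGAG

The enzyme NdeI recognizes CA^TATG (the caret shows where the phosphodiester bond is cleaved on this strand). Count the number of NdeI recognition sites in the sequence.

CATATG occurs starting at positions 53, 107.
NdeI cuts at 2 sites.

2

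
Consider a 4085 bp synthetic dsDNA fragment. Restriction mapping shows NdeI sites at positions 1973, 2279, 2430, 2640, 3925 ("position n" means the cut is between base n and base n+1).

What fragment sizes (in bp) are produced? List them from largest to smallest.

1973, 1285, 306, 210, 160, 151 bp

Linear molecule, 5 cuts → 6 fragments:
  1973 − 0 = 1973 bp
  2279 − 1973 = 306 bp
  2430 − 2279 = 151 bp
  2640 − 2430 = 210 bp
  3925 − 2640 = 1285 bp
  4085 − 3925 = 160 bp
Sorted largest to smallest: 1973, 1285, 306, 210, 160, 151 bp.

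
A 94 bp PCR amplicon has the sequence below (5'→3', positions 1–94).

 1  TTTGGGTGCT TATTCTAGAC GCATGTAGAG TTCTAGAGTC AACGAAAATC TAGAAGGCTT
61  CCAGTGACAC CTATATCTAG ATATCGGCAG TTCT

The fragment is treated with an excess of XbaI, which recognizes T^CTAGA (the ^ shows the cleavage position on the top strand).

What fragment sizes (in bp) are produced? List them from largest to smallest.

27, 18, 18, 17, 14 bp

XbaI sites (TCTAGA) start at positions 14, 32, 49, 76.
XbaI cuts after the first base of each site, so after positions 14, 32, 49, 76.
Linear molecule, 4 cuts → 5 fragments:
  1–14 → 14 bp
  15–32 → 18 bp
  33–49 → 17 bp
  50–76 → 27 bp
  77–94 → 18 bp
Sorted largest to smallest: 27, 18, 18, 17, 14 bp.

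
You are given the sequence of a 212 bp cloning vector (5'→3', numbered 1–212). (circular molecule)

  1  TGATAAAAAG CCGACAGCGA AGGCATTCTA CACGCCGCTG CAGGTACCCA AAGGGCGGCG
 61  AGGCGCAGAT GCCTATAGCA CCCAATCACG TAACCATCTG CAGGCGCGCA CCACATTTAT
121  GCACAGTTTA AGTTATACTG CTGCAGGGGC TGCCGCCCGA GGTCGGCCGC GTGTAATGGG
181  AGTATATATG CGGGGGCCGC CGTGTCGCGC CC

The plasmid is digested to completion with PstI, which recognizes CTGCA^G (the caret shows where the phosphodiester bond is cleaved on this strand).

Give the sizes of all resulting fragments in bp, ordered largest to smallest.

109, 60, 43 bp

PstI sites (CTGCAG) start at positions 38, 98, 141.
PstI cuts after base 5 of each site (before the last base), so after positions 42, 102, 145.
Circular molecule, 3 cuts → 3 fragments:
  43–102 → 60 bp
  103–145 → 43 bp
  146–212 then 1–42 → 67 + 42 = 109 bp
Sorted largest to smallest: 109, 60, 43 bp.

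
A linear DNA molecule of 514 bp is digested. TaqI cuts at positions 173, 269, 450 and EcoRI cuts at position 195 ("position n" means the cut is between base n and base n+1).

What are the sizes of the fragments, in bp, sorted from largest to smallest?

Combined cut positions (sorted): 173, 195, 269, 450.
Linear molecule, 4 cuts → 5 fragments:
  173 − 0 = 173 bp
  195 − 173 = 22 bp
  269 − 195 = 74 bp
  450 − 269 = 181 bp
  514 − 450 = 64 bp
Sorted largest to smallest: 181, 173, 74, 64, 22 bp.

181, 173, 74, 64, 22 bp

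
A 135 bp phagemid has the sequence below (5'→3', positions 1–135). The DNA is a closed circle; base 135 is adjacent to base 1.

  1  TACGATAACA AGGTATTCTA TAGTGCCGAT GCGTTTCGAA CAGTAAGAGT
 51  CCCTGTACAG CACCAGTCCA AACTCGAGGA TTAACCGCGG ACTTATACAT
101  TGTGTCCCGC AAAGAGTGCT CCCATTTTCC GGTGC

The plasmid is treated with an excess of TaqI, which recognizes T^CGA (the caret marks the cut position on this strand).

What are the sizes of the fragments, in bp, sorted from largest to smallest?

97, 38 bp

TaqI sites (TCGA) start at positions 36, 74.
TaqI cuts after the first base of each site, so after positions 36, 74.
Circular molecule, 2 cuts → 2 fragments:
  37–74 → 38 bp
  75–135 then 1–36 → 61 + 36 = 97 bp
Sorted largest to smallest: 97, 38 bp.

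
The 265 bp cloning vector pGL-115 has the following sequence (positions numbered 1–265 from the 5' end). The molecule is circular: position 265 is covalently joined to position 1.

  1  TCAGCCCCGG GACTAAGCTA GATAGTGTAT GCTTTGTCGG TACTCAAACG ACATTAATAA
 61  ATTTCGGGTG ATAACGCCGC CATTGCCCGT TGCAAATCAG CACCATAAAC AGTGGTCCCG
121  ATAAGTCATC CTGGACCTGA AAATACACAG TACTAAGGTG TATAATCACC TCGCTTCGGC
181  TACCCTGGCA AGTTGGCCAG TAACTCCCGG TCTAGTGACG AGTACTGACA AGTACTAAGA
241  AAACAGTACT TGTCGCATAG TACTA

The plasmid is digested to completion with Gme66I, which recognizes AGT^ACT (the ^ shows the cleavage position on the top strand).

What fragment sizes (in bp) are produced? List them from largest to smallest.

Gme66I sites (AGTACT) start at positions 149, 221, 231, 245, 259.
Gme66I cuts after base 3 of each site, so after positions 151, 223, 233, 247, 261.
Circular molecule, 5 cuts → 5 fragments:
  152–223 → 72 bp
  224–233 → 10 bp
  234–247 → 14 bp
  248–261 → 14 bp
  262–265 then 1–151 → 4 + 151 = 155 bp
Sorted largest to smallest: 155, 72, 14, 14, 10 bp.

155, 72, 14, 14, 10 bp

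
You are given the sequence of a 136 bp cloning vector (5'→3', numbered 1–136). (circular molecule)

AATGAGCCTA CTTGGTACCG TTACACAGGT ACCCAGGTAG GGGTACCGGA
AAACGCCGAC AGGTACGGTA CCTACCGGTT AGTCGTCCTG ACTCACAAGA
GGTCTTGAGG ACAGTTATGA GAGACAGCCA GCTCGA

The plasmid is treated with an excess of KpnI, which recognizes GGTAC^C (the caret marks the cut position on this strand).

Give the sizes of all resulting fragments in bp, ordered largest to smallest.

KpnI sites (GGTACC) start at positions 14, 28, 42, 67.
KpnI cuts after base 5 of each site (before the last base), so after positions 18, 32, 46, 71.
Circular molecule, 4 cuts → 4 fragments:
  19–32 → 14 bp
  33–46 → 14 bp
  47–71 → 25 bp
  72–136 then 1–18 → 65 + 18 = 83 bp
Sorted largest to smallest: 83, 25, 14, 14 bp.

83, 25, 14, 14 bp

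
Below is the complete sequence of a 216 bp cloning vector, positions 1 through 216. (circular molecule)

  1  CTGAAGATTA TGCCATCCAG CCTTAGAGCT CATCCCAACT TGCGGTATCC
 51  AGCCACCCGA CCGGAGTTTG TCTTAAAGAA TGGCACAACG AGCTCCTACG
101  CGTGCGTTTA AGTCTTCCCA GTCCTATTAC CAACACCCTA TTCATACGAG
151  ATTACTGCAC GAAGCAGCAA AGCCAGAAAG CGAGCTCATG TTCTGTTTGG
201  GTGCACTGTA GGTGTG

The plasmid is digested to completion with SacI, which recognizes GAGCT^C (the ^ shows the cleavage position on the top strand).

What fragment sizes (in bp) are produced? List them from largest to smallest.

92, 64, 60 bp

SacI sites (GAGCTC) start at positions 26, 90, 182.
SacI cuts after base 5 of each site (before the last base), so after positions 30, 94, 186.
Circular molecule, 3 cuts → 3 fragments:
  31–94 → 64 bp
  95–186 → 92 bp
  187–216 then 1–30 → 30 + 30 = 60 bp
Sorted largest to smallest: 92, 64, 60 bp.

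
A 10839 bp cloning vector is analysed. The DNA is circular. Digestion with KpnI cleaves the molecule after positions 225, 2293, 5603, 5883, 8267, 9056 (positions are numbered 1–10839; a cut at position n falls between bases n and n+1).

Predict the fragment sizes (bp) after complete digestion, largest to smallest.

Circular molecule, 6 cuts → 6 fragments:
  2293 − 225 = 2068 bp
  5603 − 2293 = 3310 bp
  5883 − 5603 = 280 bp
  8267 − 5883 = 2384 bp
  9056 − 8267 = 789 bp
  wrap: 10839 − 9056 + 225 = 2008 bp
Sorted largest to smallest: 3310, 2384, 2068, 2008, 789, 280 bp.

3310, 2384, 2068, 2008, 789, 280 bp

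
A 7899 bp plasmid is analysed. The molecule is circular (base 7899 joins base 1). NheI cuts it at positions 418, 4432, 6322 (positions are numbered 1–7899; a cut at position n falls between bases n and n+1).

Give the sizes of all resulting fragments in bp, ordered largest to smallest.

4014, 1995, 1890 bp

Circular molecule, 3 cuts → 3 fragments:
  4432 − 418 = 4014 bp
  6322 − 4432 = 1890 bp
  wrap: 7899 − 6322 + 418 = 1995 bp
Sorted largest to smallest: 4014, 1995, 1890 bp.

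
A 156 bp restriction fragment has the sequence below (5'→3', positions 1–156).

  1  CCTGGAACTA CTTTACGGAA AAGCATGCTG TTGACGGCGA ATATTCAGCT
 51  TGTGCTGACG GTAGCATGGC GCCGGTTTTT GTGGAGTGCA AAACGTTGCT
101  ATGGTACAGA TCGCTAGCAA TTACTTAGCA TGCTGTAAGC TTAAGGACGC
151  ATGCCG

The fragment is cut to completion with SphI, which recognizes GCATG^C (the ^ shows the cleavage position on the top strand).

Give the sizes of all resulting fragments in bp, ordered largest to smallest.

SphI sites (GCATGC) start at positions 23, 128, 149.
SphI cuts after base 5 of each site (before the last base), so after positions 27, 132, 153.
Linear molecule, 3 cuts → 4 fragments:
  1–27 → 27 bp
  28–132 → 105 bp
  133–153 → 21 bp
  154–156 → 3 bp
Sorted largest to smallest: 105, 27, 21, 3 bp.

105, 27, 21, 3 bp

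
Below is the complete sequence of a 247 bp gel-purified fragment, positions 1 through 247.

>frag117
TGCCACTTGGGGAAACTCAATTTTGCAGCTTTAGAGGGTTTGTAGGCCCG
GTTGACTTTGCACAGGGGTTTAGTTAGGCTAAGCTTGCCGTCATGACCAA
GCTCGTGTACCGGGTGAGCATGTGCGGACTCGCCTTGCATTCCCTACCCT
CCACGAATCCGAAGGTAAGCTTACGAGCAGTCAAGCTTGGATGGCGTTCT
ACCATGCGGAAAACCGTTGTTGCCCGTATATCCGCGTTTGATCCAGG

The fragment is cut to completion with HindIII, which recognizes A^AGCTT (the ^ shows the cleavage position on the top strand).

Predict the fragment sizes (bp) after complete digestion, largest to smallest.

HindIII sites (AAGCTT) start at positions 81, 167, 183.
HindIII cuts after the first base of each site, so after positions 81, 167, 183.
Linear molecule, 3 cuts → 4 fragments:
  1–81 → 81 bp
  82–167 → 86 bp
  168–183 → 16 bp
  184–247 → 64 bp
Sorted largest to smallest: 86, 81, 64, 16 bp.

86, 81, 64, 16 bp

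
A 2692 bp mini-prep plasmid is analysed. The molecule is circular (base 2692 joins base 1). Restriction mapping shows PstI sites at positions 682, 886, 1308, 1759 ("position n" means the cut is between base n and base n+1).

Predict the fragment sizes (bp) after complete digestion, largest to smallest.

1615, 451, 422, 204 bp

Circular molecule, 4 cuts → 4 fragments:
  886 − 682 = 204 bp
  1308 − 886 = 422 bp
  1759 − 1308 = 451 bp
  wrap: 2692 − 1759 + 682 = 1615 bp
Sorted largest to smallest: 1615, 451, 422, 204 bp.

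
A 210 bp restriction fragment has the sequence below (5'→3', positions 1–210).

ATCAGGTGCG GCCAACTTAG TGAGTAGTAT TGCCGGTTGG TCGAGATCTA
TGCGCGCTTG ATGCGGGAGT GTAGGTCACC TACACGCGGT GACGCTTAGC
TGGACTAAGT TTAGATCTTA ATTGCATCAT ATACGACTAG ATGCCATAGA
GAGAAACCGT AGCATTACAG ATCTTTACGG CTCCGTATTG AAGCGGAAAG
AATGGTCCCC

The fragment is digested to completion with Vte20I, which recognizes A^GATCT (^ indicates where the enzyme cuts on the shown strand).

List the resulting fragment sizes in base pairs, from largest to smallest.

69, 56, 44, 41 bp

Vte20I sites (AGATCT) start at positions 44, 113, 169.
Vte20I cuts after the first base of each site, so after positions 44, 113, 169.
Linear molecule, 3 cuts → 4 fragments:
  1–44 → 44 bp
  45–113 → 69 bp
  114–169 → 56 bp
  170–210 → 41 bp
Sorted largest to smallest: 69, 56, 44, 41 bp.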